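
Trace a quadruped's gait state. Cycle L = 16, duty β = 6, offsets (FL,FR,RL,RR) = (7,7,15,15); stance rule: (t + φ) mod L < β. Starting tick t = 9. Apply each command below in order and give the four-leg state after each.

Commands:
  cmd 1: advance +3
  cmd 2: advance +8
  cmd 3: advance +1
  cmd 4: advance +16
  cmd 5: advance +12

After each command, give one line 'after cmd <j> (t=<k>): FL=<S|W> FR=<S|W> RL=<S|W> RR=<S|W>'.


after cmd 1 (t=12): FL=S FR=S RL=W RR=W
after cmd 2 (t=20): FL=W FR=W RL=S RR=S
after cmd 3 (t=21): FL=W FR=W RL=S RR=S
after cmd 4 (t=37): FL=W FR=W RL=S RR=S
after cmd 5 (t=49): FL=W FR=W RL=S RR=S

start t=9: FL=S FR=S RL=W RR=W
cmd 1: advance +3 → t=12, phase=(3,3,11,11) → FL=S FR=S RL=W RR=W
cmd 2: advance +8 → t=20, phase=(11,11,3,3) → FL=W FR=W RL=S RR=S
cmd 3: advance +1 → t=21, phase=(12,12,4,4) → FL=W FR=W RL=S RR=S
cmd 4: advance +16 → t=37, phase=(12,12,4,4) → FL=W FR=W RL=S RR=S
cmd 5: advance +12 → t=49, phase=(8,8,0,0) → FL=W FR=W RL=S RR=S


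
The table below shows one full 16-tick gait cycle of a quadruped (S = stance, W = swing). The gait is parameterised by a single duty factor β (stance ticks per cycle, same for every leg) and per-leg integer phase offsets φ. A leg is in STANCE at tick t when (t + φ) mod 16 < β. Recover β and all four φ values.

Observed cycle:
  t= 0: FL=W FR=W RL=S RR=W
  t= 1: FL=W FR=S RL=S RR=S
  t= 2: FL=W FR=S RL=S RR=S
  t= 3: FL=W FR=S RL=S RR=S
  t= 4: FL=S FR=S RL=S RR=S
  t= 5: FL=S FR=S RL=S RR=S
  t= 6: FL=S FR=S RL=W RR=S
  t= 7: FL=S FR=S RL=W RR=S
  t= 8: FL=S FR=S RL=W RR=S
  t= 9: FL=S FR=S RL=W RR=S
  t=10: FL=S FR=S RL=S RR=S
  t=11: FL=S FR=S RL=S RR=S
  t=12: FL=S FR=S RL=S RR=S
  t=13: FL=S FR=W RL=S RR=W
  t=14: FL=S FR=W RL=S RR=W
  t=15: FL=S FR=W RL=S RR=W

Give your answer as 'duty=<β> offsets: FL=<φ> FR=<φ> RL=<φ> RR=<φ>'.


duty β = stance ticks per leg = 12
FL: stance ticks = 12; W→S at t=4 → φ=12
FR: stance ticks = 12; W→S at t=1 → φ=15
RL: stance ticks = 12; W→S at t=10 → φ=6
RR: stance ticks = 12; W→S at t=1 → φ=15

duty=12 offsets: FL=12 FR=15 RL=6 RR=15


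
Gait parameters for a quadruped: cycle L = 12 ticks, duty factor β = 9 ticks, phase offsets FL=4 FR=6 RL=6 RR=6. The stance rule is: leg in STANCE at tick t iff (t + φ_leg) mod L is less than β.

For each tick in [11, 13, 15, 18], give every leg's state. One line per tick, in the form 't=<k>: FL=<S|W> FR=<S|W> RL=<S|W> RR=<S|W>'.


t=11: FL=S FR=S RL=S RR=S
t=13: FL=S FR=S RL=S RR=S
t=15: FL=S FR=W RL=W RR=W
t=18: FL=W FR=S RL=S RR=S

t=11: phase=(3,5,5,5) vs β=9 → FL=S FR=S RL=S RR=S
t=13: phase=(5,7,7,7) vs β=9 → FL=S FR=S RL=S RR=S
t=15: phase=(7,9,9,9) vs β=9 → FL=S FR=W RL=W RR=W
t=18: phase=(10,0,0,0) vs β=9 → FL=W FR=S RL=S RR=S


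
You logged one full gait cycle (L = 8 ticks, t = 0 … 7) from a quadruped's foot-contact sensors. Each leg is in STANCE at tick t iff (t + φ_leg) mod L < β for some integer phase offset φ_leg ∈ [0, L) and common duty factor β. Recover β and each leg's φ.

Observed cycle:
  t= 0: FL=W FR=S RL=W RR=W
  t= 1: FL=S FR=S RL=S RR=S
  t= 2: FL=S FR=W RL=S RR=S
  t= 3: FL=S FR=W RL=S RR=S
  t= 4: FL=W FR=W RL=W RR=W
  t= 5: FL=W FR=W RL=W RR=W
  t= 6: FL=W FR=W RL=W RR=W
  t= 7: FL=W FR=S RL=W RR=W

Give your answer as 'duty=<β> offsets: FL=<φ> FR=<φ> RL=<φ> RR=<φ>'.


duty=3 offsets: FL=7 FR=1 RL=7 RR=7

duty β = stance ticks per leg = 3
FL: stance ticks = 3; W→S at t=1 → φ=7
FR: stance ticks = 3; W→S at t=7 → φ=1
RL: stance ticks = 3; W→S at t=1 → φ=7
RR: stance ticks = 3; W→S at t=1 → φ=7


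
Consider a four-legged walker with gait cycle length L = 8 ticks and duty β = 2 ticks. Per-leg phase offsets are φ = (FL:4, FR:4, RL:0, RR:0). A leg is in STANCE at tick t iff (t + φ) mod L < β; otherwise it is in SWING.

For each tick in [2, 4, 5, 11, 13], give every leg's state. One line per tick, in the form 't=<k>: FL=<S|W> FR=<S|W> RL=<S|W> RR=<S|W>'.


t=2: FL=W FR=W RL=W RR=W
t=4: FL=S FR=S RL=W RR=W
t=5: FL=S FR=S RL=W RR=W
t=11: FL=W FR=W RL=W RR=W
t=13: FL=S FR=S RL=W RR=W

t=2: phase=(6,6,2,2) vs β=2 → FL=W FR=W RL=W RR=W
t=4: phase=(0,0,4,4) vs β=2 → FL=S FR=S RL=W RR=W
t=5: phase=(1,1,5,5) vs β=2 → FL=S FR=S RL=W RR=W
t=11: phase=(7,7,3,3) vs β=2 → FL=W FR=W RL=W RR=W
t=13: phase=(1,1,5,5) vs β=2 → FL=S FR=S RL=W RR=W


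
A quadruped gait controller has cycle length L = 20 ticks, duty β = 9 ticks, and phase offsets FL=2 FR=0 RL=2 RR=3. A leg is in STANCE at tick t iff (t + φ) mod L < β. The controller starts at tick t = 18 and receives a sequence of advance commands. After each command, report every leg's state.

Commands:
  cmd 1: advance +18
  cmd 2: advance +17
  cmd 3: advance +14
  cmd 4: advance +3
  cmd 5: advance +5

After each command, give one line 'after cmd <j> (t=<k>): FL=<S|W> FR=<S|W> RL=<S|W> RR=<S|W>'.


start t=18: FL=S FR=W RL=S RR=S
cmd 1: advance +18 → t=36, phase=(18,16,18,19) → FL=W FR=W RL=W RR=W
cmd 2: advance +17 → t=53, phase=(15,13,15,16) → FL=W FR=W RL=W RR=W
cmd 3: advance +14 → t=67, phase=(9,7,9,10) → FL=W FR=S RL=W RR=W
cmd 4: advance +3 → t=70, phase=(12,10,12,13) → FL=W FR=W RL=W RR=W
cmd 5: advance +5 → t=75, phase=(17,15,17,18) → FL=W FR=W RL=W RR=W

after cmd 1 (t=36): FL=W FR=W RL=W RR=W
after cmd 2 (t=53): FL=W FR=W RL=W RR=W
after cmd 3 (t=67): FL=W FR=S RL=W RR=W
after cmd 4 (t=70): FL=W FR=W RL=W RR=W
after cmd 5 (t=75): FL=W FR=W RL=W RR=W


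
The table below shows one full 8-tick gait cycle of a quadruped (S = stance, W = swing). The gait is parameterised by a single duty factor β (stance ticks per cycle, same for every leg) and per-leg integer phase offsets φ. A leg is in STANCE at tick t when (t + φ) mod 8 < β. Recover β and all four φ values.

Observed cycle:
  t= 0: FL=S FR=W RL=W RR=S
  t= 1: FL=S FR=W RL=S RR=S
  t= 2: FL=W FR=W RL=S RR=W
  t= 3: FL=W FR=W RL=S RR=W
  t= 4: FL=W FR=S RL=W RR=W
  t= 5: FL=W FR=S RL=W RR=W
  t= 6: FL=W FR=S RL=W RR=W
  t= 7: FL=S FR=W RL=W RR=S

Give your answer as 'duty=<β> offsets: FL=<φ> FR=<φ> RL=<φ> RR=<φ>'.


duty β = stance ticks per leg = 3
FL: stance ticks = 3; W→S at t=7 → φ=1
FR: stance ticks = 3; W→S at t=4 → φ=4
RL: stance ticks = 3; W→S at t=1 → φ=7
RR: stance ticks = 3; W→S at t=7 → φ=1

duty=3 offsets: FL=1 FR=4 RL=7 RR=1


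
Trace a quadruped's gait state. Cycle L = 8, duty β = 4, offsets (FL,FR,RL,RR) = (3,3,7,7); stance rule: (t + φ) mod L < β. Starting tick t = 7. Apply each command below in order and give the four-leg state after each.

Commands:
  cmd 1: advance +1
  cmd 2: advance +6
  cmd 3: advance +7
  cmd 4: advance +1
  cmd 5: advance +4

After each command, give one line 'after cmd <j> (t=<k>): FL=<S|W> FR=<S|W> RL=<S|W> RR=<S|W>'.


start t=7: FL=S FR=S RL=W RR=W
cmd 1: advance +1 → t=8, phase=(3,3,7,7) → FL=S FR=S RL=W RR=W
cmd 2: advance +6 → t=14, phase=(1,1,5,5) → FL=S FR=S RL=W RR=W
cmd 3: advance +7 → t=21, phase=(0,0,4,4) → FL=S FR=S RL=W RR=W
cmd 4: advance +1 → t=22, phase=(1,1,5,5) → FL=S FR=S RL=W RR=W
cmd 5: advance +4 → t=26, phase=(5,5,1,1) → FL=W FR=W RL=S RR=S

after cmd 1 (t=8): FL=S FR=S RL=W RR=W
after cmd 2 (t=14): FL=S FR=S RL=W RR=W
after cmd 3 (t=21): FL=S FR=S RL=W RR=W
after cmd 4 (t=22): FL=S FR=S RL=W RR=W
after cmd 5 (t=26): FL=W FR=W RL=S RR=S


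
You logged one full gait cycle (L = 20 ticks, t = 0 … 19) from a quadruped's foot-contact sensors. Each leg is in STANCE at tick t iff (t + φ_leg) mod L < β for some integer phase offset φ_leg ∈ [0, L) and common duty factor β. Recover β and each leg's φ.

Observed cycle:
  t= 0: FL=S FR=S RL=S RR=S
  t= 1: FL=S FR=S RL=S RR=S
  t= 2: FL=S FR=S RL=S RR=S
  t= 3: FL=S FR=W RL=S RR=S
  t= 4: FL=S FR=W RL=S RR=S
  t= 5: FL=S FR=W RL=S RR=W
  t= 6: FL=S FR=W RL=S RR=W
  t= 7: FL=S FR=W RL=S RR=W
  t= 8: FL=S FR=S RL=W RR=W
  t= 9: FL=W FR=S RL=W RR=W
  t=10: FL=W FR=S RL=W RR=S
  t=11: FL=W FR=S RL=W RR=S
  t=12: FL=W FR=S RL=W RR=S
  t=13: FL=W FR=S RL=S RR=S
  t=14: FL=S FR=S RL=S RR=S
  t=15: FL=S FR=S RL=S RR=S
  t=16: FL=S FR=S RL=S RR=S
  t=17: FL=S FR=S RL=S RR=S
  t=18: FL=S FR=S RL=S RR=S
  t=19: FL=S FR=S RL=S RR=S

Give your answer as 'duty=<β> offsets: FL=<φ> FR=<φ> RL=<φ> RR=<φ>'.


duty=15 offsets: FL=6 FR=12 RL=7 RR=10

duty β = stance ticks per leg = 15
FL: stance ticks = 15; W→S at t=14 → φ=6
FR: stance ticks = 15; W→S at t=8 → φ=12
RL: stance ticks = 15; W→S at t=13 → φ=7
RR: stance ticks = 15; W→S at t=10 → φ=10


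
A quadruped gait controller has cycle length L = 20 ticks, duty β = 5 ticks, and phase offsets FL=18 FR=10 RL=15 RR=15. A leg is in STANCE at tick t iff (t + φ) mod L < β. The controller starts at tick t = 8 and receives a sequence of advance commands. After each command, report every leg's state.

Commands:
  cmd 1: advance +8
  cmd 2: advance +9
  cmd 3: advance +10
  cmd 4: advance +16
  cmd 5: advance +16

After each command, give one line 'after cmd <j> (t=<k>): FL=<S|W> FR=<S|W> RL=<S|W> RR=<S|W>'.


start t=8: FL=W FR=W RL=S RR=S
cmd 1: advance +8 → t=16, phase=(14,6,11,11) → FL=W FR=W RL=W RR=W
cmd 2: advance +9 → t=25, phase=(3,15,0,0) → FL=S FR=W RL=S RR=S
cmd 3: advance +10 → t=35, phase=(13,5,10,10) → FL=W FR=W RL=W RR=W
cmd 4: advance +16 → t=51, phase=(9,1,6,6) → FL=W FR=S RL=W RR=W
cmd 5: advance +16 → t=67, phase=(5,17,2,2) → FL=W FR=W RL=S RR=S

after cmd 1 (t=16): FL=W FR=W RL=W RR=W
after cmd 2 (t=25): FL=S FR=W RL=S RR=S
after cmd 3 (t=35): FL=W FR=W RL=W RR=W
after cmd 4 (t=51): FL=W FR=S RL=W RR=W
after cmd 5 (t=67): FL=W FR=W RL=S RR=S


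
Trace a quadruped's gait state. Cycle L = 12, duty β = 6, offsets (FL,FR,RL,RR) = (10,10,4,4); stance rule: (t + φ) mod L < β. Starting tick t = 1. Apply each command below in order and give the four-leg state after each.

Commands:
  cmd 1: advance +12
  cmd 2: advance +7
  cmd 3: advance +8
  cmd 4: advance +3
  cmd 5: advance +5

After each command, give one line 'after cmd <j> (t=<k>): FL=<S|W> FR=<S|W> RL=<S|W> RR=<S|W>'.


after cmd 1 (t=13): FL=W FR=W RL=S RR=S
after cmd 2 (t=20): FL=W FR=W RL=S RR=S
after cmd 3 (t=28): FL=S FR=S RL=W RR=W
after cmd 4 (t=31): FL=S FR=S RL=W RR=W
after cmd 5 (t=36): FL=W FR=W RL=S RR=S

start t=1: FL=W FR=W RL=S RR=S
cmd 1: advance +12 → t=13, phase=(11,11,5,5) → FL=W FR=W RL=S RR=S
cmd 2: advance +7 → t=20, phase=(6,6,0,0) → FL=W FR=W RL=S RR=S
cmd 3: advance +8 → t=28, phase=(2,2,8,8) → FL=S FR=S RL=W RR=W
cmd 4: advance +3 → t=31, phase=(5,5,11,11) → FL=S FR=S RL=W RR=W
cmd 5: advance +5 → t=36, phase=(10,10,4,4) → FL=W FR=W RL=S RR=S


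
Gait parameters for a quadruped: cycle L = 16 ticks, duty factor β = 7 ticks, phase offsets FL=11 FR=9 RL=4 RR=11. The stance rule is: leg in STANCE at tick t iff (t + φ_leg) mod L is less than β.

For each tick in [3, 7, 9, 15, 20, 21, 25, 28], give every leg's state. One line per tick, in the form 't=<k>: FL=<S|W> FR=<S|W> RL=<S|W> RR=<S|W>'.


t=3: FL=W FR=W RL=W RR=W
t=7: FL=S FR=S RL=W RR=S
t=9: FL=S FR=S RL=W RR=S
t=15: FL=W FR=W RL=S RR=W
t=20: FL=W FR=W RL=W RR=W
t=21: FL=S FR=W RL=W RR=S
t=25: FL=S FR=S RL=W RR=S
t=28: FL=W FR=S RL=S RR=W

t=3: phase=(14,12,7,14) vs β=7 → FL=W FR=W RL=W RR=W
t=7: phase=(2,0,11,2) vs β=7 → FL=S FR=S RL=W RR=S
t=9: phase=(4,2,13,4) vs β=7 → FL=S FR=S RL=W RR=S
t=15: phase=(10,8,3,10) vs β=7 → FL=W FR=W RL=S RR=W
t=20: phase=(15,13,8,15) vs β=7 → FL=W FR=W RL=W RR=W
t=21: phase=(0,14,9,0) vs β=7 → FL=S FR=W RL=W RR=S
t=25: phase=(4,2,13,4) vs β=7 → FL=S FR=S RL=W RR=S
t=28: phase=(7,5,0,7) vs β=7 → FL=W FR=S RL=S RR=W


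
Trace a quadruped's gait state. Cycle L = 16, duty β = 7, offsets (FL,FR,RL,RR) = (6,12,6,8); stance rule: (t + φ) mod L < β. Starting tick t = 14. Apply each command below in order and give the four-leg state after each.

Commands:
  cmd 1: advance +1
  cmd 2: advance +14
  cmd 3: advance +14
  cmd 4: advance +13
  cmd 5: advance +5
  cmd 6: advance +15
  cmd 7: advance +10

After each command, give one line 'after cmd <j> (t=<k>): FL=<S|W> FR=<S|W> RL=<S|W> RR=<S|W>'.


start t=14: FL=S FR=W RL=S RR=S
cmd 1: advance +1 → t=15, phase=(5,11,5,7) → FL=S FR=W RL=S RR=W
cmd 2: advance +14 → t=29, phase=(3,9,3,5) → FL=S FR=W RL=S RR=S
cmd 3: advance +14 → t=43, phase=(1,7,1,3) → FL=S FR=W RL=S RR=S
cmd 4: advance +13 → t=56, phase=(14,4,14,0) → FL=W FR=S RL=W RR=S
cmd 5: advance +5 → t=61, phase=(3,9,3,5) → FL=S FR=W RL=S RR=S
cmd 6: advance +15 → t=76, phase=(2,8,2,4) → FL=S FR=W RL=S RR=S
cmd 7: advance +10 → t=86, phase=(12,2,12,14) → FL=W FR=S RL=W RR=W

after cmd 1 (t=15): FL=S FR=W RL=S RR=W
after cmd 2 (t=29): FL=S FR=W RL=S RR=S
after cmd 3 (t=43): FL=S FR=W RL=S RR=S
after cmd 4 (t=56): FL=W FR=S RL=W RR=S
after cmd 5 (t=61): FL=S FR=W RL=S RR=S
after cmd 6 (t=76): FL=S FR=W RL=S RR=S
after cmd 7 (t=86): FL=W FR=S RL=W RR=W


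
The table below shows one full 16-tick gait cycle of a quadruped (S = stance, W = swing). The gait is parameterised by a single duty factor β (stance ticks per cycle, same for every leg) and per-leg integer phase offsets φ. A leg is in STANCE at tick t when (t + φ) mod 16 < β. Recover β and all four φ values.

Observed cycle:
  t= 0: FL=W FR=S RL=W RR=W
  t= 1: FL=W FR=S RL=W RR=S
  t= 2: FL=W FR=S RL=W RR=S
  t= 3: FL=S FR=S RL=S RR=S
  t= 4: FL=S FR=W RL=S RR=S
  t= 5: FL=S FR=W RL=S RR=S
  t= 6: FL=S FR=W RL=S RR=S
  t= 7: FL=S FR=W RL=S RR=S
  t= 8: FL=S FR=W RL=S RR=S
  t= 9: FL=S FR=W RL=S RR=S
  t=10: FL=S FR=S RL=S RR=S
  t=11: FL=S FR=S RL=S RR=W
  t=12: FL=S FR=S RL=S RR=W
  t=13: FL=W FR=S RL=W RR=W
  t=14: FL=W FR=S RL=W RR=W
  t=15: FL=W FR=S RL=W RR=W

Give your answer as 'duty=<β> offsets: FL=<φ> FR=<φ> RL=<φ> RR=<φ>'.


duty β = stance ticks per leg = 10
FL: stance ticks = 10; W→S at t=3 → φ=13
FR: stance ticks = 10; W→S at t=10 → φ=6
RL: stance ticks = 10; W→S at t=3 → φ=13
RR: stance ticks = 10; W→S at t=1 → φ=15

duty=10 offsets: FL=13 FR=6 RL=13 RR=15


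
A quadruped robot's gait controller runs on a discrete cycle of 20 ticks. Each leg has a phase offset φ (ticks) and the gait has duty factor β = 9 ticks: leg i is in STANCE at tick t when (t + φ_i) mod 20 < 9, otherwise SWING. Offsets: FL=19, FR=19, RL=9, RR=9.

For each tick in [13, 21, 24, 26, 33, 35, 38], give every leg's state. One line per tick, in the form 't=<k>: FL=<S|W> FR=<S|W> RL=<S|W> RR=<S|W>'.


t=13: phase=(12,12,2,2) vs β=9 → FL=W FR=W RL=S RR=S
t=21: phase=(0,0,10,10) vs β=9 → FL=S FR=S RL=W RR=W
t=24: phase=(3,3,13,13) vs β=9 → FL=S FR=S RL=W RR=W
t=26: phase=(5,5,15,15) vs β=9 → FL=S FR=S RL=W RR=W
t=33: phase=(12,12,2,2) vs β=9 → FL=W FR=W RL=S RR=S
t=35: phase=(14,14,4,4) vs β=9 → FL=W FR=W RL=S RR=S
t=38: phase=(17,17,7,7) vs β=9 → FL=W FR=W RL=S RR=S

t=13: FL=W FR=W RL=S RR=S
t=21: FL=S FR=S RL=W RR=W
t=24: FL=S FR=S RL=W RR=W
t=26: FL=S FR=S RL=W RR=W
t=33: FL=W FR=W RL=S RR=S
t=35: FL=W FR=W RL=S RR=S
t=38: FL=W FR=W RL=S RR=S


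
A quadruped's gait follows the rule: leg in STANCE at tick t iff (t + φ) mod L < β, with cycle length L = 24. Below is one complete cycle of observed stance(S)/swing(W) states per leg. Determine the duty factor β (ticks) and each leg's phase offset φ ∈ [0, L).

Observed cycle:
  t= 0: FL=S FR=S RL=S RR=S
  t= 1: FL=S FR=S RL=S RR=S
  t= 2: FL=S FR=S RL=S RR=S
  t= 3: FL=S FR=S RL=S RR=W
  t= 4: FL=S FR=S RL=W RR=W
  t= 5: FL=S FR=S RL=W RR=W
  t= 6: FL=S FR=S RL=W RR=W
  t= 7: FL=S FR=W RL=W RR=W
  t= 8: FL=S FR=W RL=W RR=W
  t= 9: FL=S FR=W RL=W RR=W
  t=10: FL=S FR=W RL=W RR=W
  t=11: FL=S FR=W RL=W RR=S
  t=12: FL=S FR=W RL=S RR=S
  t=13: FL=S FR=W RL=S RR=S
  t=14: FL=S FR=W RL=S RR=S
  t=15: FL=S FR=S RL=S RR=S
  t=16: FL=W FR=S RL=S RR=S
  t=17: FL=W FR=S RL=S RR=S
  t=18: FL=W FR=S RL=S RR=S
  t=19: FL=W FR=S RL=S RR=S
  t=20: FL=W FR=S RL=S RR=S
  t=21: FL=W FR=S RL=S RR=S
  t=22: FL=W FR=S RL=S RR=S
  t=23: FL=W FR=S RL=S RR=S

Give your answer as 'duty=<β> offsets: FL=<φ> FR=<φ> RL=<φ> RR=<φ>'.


duty=16 offsets: FL=0 FR=9 RL=12 RR=13

duty β = stance ticks per leg = 16
FL: stance ticks = 16; W→S at t=0 → φ=0
FR: stance ticks = 16; W→S at t=15 → φ=9
RL: stance ticks = 16; W→S at t=12 → φ=12
RR: stance ticks = 16; W→S at t=11 → φ=13


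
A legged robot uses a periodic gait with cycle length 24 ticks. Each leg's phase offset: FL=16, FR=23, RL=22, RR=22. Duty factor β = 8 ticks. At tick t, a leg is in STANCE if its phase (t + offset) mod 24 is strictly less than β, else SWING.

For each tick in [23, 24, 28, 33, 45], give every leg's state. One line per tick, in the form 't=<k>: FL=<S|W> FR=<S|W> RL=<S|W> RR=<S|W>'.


t=23: FL=W FR=W RL=W RR=W
t=24: FL=W FR=W RL=W RR=W
t=28: FL=W FR=S RL=S RR=S
t=33: FL=S FR=W RL=S RR=S
t=45: FL=W FR=W RL=W RR=W

t=23: phase=(15,22,21,21) vs β=8 → FL=W FR=W RL=W RR=W
t=24: phase=(16,23,22,22) vs β=8 → FL=W FR=W RL=W RR=W
t=28: phase=(20,3,2,2) vs β=8 → FL=W FR=S RL=S RR=S
t=33: phase=(1,8,7,7) vs β=8 → FL=S FR=W RL=S RR=S
t=45: phase=(13,20,19,19) vs β=8 → FL=W FR=W RL=W RR=W


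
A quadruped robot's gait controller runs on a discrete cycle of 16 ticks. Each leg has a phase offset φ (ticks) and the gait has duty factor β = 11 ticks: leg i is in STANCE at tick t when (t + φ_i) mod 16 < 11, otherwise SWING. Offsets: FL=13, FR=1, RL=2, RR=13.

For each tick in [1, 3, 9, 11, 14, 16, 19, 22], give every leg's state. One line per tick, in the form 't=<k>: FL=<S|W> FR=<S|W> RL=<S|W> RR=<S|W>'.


t=1: FL=W FR=S RL=S RR=W
t=3: FL=S FR=S RL=S RR=S
t=9: FL=S FR=S RL=W RR=S
t=11: FL=S FR=W RL=W RR=S
t=14: FL=W FR=W RL=S RR=W
t=16: FL=W FR=S RL=S RR=W
t=19: FL=S FR=S RL=S RR=S
t=22: FL=S FR=S RL=S RR=S

t=1: phase=(14,2,3,14) vs β=11 → FL=W FR=S RL=S RR=W
t=3: phase=(0,4,5,0) vs β=11 → FL=S FR=S RL=S RR=S
t=9: phase=(6,10,11,6) vs β=11 → FL=S FR=S RL=W RR=S
t=11: phase=(8,12,13,8) vs β=11 → FL=S FR=W RL=W RR=S
t=14: phase=(11,15,0,11) vs β=11 → FL=W FR=W RL=S RR=W
t=16: phase=(13,1,2,13) vs β=11 → FL=W FR=S RL=S RR=W
t=19: phase=(0,4,5,0) vs β=11 → FL=S FR=S RL=S RR=S
t=22: phase=(3,7,8,3) vs β=11 → FL=S FR=S RL=S RR=S


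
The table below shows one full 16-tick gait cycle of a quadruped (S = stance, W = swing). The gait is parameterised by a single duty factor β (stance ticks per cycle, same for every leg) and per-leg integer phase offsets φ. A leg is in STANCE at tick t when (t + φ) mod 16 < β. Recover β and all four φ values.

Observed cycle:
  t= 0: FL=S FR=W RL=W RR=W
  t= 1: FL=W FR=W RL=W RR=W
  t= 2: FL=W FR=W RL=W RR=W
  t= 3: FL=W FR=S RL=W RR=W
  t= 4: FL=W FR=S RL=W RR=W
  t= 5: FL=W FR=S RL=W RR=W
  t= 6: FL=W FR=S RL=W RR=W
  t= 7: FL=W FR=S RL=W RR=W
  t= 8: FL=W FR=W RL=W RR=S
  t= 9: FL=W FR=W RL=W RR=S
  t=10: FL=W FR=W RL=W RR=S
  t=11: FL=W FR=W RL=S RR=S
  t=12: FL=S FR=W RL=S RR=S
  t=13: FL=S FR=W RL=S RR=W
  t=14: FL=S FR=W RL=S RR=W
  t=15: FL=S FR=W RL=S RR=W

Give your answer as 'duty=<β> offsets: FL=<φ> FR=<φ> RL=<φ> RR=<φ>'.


duty β = stance ticks per leg = 5
FL: stance ticks = 5; W→S at t=12 → φ=4
FR: stance ticks = 5; W→S at t=3 → φ=13
RL: stance ticks = 5; W→S at t=11 → φ=5
RR: stance ticks = 5; W→S at t=8 → φ=8

duty=5 offsets: FL=4 FR=13 RL=5 RR=8


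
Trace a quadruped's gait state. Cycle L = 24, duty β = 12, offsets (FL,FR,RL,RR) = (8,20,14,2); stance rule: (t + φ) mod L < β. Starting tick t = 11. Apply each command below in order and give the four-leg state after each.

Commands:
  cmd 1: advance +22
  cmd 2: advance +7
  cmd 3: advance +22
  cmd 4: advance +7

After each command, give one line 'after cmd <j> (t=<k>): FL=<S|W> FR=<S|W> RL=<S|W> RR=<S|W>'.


start t=11: FL=W FR=S RL=S RR=W
cmd 1: advance +22 → t=33, phase=(17,5,23,11) → FL=W FR=S RL=W RR=S
cmd 2: advance +7 → t=40, phase=(0,12,6,18) → FL=S FR=W RL=S RR=W
cmd 3: advance +22 → t=62, phase=(22,10,4,16) → FL=W FR=S RL=S RR=W
cmd 4: advance +7 → t=69, phase=(5,17,11,23) → FL=S FR=W RL=S RR=W

after cmd 1 (t=33): FL=W FR=S RL=W RR=S
after cmd 2 (t=40): FL=S FR=W RL=S RR=W
after cmd 3 (t=62): FL=W FR=S RL=S RR=W
after cmd 4 (t=69): FL=S FR=W RL=S RR=W


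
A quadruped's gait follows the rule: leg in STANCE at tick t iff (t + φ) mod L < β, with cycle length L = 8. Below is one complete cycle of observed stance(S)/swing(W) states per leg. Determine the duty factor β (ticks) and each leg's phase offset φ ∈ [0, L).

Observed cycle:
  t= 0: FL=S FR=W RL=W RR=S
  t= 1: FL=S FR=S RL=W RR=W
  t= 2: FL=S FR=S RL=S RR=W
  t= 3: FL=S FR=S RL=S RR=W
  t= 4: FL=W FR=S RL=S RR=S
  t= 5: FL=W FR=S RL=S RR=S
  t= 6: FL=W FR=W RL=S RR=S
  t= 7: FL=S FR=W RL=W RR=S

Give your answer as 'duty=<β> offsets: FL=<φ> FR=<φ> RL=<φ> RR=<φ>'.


duty β = stance ticks per leg = 5
FL: stance ticks = 5; W→S at t=7 → φ=1
FR: stance ticks = 5; W→S at t=1 → φ=7
RL: stance ticks = 5; W→S at t=2 → φ=6
RR: stance ticks = 5; W→S at t=4 → φ=4

duty=5 offsets: FL=1 FR=7 RL=6 RR=4


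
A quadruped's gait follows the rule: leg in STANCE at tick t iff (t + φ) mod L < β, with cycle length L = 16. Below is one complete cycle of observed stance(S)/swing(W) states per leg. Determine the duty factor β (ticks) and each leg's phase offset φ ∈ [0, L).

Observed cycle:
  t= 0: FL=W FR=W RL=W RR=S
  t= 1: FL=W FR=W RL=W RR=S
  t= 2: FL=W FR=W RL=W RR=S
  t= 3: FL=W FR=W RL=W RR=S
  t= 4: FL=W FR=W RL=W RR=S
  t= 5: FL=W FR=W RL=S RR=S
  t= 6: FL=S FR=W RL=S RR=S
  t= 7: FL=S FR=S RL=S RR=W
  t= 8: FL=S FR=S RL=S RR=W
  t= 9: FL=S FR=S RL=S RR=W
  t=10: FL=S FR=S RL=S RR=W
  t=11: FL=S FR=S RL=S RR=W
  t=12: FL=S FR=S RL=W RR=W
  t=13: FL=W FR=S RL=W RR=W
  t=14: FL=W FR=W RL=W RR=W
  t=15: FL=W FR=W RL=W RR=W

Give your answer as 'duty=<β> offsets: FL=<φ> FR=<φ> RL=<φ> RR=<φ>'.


duty β = stance ticks per leg = 7
FL: stance ticks = 7; W→S at t=6 → φ=10
FR: stance ticks = 7; W→S at t=7 → φ=9
RL: stance ticks = 7; W→S at t=5 → φ=11
RR: stance ticks = 7; W→S at t=0 → φ=0

duty=7 offsets: FL=10 FR=9 RL=11 RR=0


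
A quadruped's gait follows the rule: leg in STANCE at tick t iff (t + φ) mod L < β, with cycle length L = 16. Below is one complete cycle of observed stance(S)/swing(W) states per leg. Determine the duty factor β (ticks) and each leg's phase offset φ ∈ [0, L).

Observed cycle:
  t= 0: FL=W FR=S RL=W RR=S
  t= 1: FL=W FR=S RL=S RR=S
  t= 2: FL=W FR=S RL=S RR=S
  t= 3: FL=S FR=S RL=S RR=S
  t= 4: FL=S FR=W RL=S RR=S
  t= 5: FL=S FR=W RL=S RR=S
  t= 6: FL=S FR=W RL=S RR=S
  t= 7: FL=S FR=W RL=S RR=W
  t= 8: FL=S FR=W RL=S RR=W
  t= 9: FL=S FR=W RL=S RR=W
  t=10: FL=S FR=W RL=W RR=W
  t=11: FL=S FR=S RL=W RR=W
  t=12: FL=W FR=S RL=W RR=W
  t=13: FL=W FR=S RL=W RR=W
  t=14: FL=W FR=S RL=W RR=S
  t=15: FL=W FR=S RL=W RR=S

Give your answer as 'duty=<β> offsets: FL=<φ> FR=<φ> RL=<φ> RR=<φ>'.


duty=9 offsets: FL=13 FR=5 RL=15 RR=2

duty β = stance ticks per leg = 9
FL: stance ticks = 9; W→S at t=3 → φ=13
FR: stance ticks = 9; W→S at t=11 → φ=5
RL: stance ticks = 9; W→S at t=1 → φ=15
RR: stance ticks = 9; W→S at t=14 → φ=2


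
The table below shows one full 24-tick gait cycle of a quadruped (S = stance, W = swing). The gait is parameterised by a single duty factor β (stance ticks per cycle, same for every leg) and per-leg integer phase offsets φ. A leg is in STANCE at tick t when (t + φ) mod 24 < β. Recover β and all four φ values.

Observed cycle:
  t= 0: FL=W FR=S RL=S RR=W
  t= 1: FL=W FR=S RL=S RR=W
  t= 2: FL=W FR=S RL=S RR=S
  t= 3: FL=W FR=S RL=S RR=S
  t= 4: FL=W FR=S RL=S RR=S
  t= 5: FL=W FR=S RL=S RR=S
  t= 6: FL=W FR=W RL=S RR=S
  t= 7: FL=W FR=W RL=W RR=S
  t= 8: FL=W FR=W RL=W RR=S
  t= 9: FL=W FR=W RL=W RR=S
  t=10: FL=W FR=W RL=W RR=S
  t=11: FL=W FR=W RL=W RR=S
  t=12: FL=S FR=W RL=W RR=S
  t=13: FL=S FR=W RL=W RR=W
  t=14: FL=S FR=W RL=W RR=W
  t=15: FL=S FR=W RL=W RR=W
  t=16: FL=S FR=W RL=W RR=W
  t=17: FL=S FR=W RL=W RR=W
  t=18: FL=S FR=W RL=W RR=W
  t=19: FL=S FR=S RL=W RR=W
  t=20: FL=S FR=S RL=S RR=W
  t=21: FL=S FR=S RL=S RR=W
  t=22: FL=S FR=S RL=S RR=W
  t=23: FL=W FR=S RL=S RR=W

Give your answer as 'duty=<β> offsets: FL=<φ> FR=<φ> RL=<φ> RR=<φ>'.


duty β = stance ticks per leg = 11
FL: stance ticks = 11; W→S at t=12 → φ=12
FR: stance ticks = 11; W→S at t=19 → φ=5
RL: stance ticks = 11; W→S at t=20 → φ=4
RR: stance ticks = 11; W→S at t=2 → φ=22

duty=11 offsets: FL=12 FR=5 RL=4 RR=22


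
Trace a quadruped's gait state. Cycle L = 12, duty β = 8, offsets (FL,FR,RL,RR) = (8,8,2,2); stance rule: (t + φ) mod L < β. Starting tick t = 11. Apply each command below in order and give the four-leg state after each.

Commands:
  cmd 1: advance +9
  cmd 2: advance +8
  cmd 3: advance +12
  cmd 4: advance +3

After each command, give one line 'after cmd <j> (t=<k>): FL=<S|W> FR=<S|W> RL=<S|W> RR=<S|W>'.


start t=11: FL=S FR=S RL=S RR=S
cmd 1: advance +9 → t=20, phase=(4,4,10,10) → FL=S FR=S RL=W RR=W
cmd 2: advance +8 → t=28, phase=(0,0,6,6) → FL=S FR=S RL=S RR=S
cmd 3: advance +12 → t=40, phase=(0,0,6,6) → FL=S FR=S RL=S RR=S
cmd 4: advance +3 → t=43, phase=(3,3,9,9) → FL=S FR=S RL=W RR=W

after cmd 1 (t=20): FL=S FR=S RL=W RR=W
after cmd 2 (t=28): FL=S FR=S RL=S RR=S
after cmd 3 (t=40): FL=S FR=S RL=S RR=S
after cmd 4 (t=43): FL=S FR=S RL=W RR=W


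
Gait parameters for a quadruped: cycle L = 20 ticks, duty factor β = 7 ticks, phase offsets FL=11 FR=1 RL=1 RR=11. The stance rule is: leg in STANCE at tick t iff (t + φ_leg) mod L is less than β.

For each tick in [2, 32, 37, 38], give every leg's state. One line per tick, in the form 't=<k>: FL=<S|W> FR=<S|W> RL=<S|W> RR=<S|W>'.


t=2: phase=(13,3,3,13) vs β=7 → FL=W FR=S RL=S RR=W
t=32: phase=(3,13,13,3) vs β=7 → FL=S FR=W RL=W RR=S
t=37: phase=(8,18,18,8) vs β=7 → FL=W FR=W RL=W RR=W
t=38: phase=(9,19,19,9) vs β=7 → FL=W FR=W RL=W RR=W

t=2: FL=W FR=S RL=S RR=W
t=32: FL=S FR=W RL=W RR=S
t=37: FL=W FR=W RL=W RR=W
t=38: FL=W FR=W RL=W RR=W


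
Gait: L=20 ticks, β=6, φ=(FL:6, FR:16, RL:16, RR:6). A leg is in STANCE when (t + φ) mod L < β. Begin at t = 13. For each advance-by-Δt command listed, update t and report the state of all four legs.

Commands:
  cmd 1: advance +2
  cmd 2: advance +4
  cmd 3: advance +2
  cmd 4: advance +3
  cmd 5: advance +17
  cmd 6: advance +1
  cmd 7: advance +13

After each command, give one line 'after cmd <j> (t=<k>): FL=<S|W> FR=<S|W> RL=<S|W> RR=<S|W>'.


start t=13: FL=W FR=W RL=W RR=W
cmd 1: advance +2 → t=15, phase=(1,11,11,1) → FL=S FR=W RL=W RR=S
cmd 2: advance +4 → t=19, phase=(5,15,15,5) → FL=S FR=W RL=W RR=S
cmd 3: advance +2 → t=21, phase=(7,17,17,7) → FL=W FR=W RL=W RR=W
cmd 4: advance +3 → t=24, phase=(10,0,0,10) → FL=W FR=S RL=S RR=W
cmd 5: advance +17 → t=41, phase=(7,17,17,7) → FL=W FR=W RL=W RR=W
cmd 6: advance +1 → t=42, phase=(8,18,18,8) → FL=W FR=W RL=W RR=W
cmd 7: advance +13 → t=55, phase=(1,11,11,1) → FL=S FR=W RL=W RR=S

after cmd 1 (t=15): FL=S FR=W RL=W RR=S
after cmd 2 (t=19): FL=S FR=W RL=W RR=S
after cmd 3 (t=21): FL=W FR=W RL=W RR=W
after cmd 4 (t=24): FL=W FR=S RL=S RR=W
after cmd 5 (t=41): FL=W FR=W RL=W RR=W
after cmd 6 (t=42): FL=W FR=W RL=W RR=W
after cmd 7 (t=55): FL=S FR=W RL=W RR=S


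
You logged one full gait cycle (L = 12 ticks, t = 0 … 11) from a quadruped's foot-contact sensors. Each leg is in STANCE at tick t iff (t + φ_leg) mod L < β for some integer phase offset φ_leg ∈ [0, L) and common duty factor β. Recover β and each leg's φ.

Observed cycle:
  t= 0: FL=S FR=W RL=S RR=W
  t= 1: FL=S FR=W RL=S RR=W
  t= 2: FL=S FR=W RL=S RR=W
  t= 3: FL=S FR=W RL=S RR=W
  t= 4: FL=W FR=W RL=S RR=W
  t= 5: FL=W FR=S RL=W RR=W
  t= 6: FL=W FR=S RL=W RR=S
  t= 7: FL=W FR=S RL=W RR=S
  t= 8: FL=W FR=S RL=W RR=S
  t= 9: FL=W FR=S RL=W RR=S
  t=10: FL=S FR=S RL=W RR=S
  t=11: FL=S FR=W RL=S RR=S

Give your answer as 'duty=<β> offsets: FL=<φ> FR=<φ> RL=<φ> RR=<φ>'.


duty=6 offsets: FL=2 FR=7 RL=1 RR=6

duty β = stance ticks per leg = 6
FL: stance ticks = 6; W→S at t=10 → φ=2
FR: stance ticks = 6; W→S at t=5 → φ=7
RL: stance ticks = 6; W→S at t=11 → φ=1
RR: stance ticks = 6; W→S at t=6 → φ=6


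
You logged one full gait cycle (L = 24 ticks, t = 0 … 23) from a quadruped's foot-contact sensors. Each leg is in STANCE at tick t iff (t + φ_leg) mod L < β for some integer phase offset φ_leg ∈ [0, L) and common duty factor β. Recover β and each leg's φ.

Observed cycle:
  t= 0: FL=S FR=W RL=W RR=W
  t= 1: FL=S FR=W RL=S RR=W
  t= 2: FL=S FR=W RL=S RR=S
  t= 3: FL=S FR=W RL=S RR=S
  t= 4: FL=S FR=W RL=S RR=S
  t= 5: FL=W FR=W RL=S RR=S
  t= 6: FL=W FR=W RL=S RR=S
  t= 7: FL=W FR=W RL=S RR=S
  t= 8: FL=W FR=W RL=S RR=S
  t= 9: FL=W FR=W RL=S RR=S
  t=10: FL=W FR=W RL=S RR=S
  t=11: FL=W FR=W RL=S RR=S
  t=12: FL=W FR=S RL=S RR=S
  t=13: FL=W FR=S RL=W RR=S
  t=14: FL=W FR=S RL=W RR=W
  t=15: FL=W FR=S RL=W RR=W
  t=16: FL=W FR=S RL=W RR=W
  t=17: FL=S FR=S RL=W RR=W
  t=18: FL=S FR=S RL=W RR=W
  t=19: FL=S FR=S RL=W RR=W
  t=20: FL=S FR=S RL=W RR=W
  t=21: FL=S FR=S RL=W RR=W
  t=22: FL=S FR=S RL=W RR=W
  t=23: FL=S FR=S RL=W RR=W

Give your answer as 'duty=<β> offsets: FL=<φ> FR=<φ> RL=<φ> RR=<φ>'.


duty β = stance ticks per leg = 12
FL: stance ticks = 12; W→S at t=17 → φ=7
FR: stance ticks = 12; W→S at t=12 → φ=12
RL: stance ticks = 12; W→S at t=1 → φ=23
RR: stance ticks = 12; W→S at t=2 → φ=22

duty=12 offsets: FL=7 FR=12 RL=23 RR=22


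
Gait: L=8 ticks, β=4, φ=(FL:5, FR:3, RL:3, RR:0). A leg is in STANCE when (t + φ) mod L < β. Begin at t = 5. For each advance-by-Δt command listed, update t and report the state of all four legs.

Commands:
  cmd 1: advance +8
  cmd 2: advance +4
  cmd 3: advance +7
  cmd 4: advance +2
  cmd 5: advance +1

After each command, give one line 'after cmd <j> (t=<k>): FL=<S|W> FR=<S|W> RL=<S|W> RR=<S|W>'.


start t=5: FL=S FR=S RL=S RR=W
cmd 1: advance +8 → t=13, phase=(2,0,0,5) → FL=S FR=S RL=S RR=W
cmd 2: advance +4 → t=17, phase=(6,4,4,1) → FL=W FR=W RL=W RR=S
cmd 3: advance +7 → t=24, phase=(5,3,3,0) → FL=W FR=S RL=S RR=S
cmd 4: advance +2 → t=26, phase=(7,5,5,2) → FL=W FR=W RL=W RR=S
cmd 5: advance +1 → t=27, phase=(0,6,6,3) → FL=S FR=W RL=W RR=S

after cmd 1 (t=13): FL=S FR=S RL=S RR=W
after cmd 2 (t=17): FL=W FR=W RL=W RR=S
after cmd 3 (t=24): FL=W FR=S RL=S RR=S
after cmd 4 (t=26): FL=W FR=W RL=W RR=S
after cmd 5 (t=27): FL=S FR=W RL=W RR=S


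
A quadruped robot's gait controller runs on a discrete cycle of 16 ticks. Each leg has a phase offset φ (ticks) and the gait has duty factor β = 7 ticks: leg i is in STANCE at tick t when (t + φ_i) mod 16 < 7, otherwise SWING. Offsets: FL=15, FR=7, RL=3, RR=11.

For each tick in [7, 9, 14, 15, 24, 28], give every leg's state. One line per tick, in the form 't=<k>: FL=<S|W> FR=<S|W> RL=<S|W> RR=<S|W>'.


t=7: FL=S FR=W RL=W RR=S
t=9: FL=W FR=S RL=W RR=S
t=14: FL=W FR=S RL=S RR=W
t=15: FL=W FR=S RL=S RR=W
t=24: FL=W FR=W RL=W RR=S
t=28: FL=W FR=S RL=W RR=W

t=7: phase=(6,14,10,2) vs β=7 → FL=S FR=W RL=W RR=S
t=9: phase=(8,0,12,4) vs β=7 → FL=W FR=S RL=W RR=S
t=14: phase=(13,5,1,9) vs β=7 → FL=W FR=S RL=S RR=W
t=15: phase=(14,6,2,10) vs β=7 → FL=W FR=S RL=S RR=W
t=24: phase=(7,15,11,3) vs β=7 → FL=W FR=W RL=W RR=S
t=28: phase=(11,3,15,7) vs β=7 → FL=W FR=S RL=W RR=W


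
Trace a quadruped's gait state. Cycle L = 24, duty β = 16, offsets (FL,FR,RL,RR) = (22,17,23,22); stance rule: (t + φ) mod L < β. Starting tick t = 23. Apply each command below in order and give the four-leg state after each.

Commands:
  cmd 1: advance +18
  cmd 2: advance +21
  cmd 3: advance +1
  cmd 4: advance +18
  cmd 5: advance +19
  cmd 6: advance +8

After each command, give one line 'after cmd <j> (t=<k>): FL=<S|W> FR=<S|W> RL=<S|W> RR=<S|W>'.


after cmd 1 (t=41): FL=S FR=S RL=W RR=S
after cmd 2 (t=62): FL=S FR=S RL=S RR=S
after cmd 3 (t=63): FL=S FR=S RL=S RR=S
after cmd 4 (t=81): FL=S FR=S RL=S RR=S
after cmd 5 (t=100): FL=S FR=W RL=S RR=S
after cmd 6 (t=108): FL=S FR=S RL=S RR=S

start t=23: FL=W FR=W RL=W RR=W
cmd 1: advance +18 → t=41, phase=(15,10,16,15) → FL=S FR=S RL=W RR=S
cmd 2: advance +21 → t=62, phase=(12,7,13,12) → FL=S FR=S RL=S RR=S
cmd 3: advance +1 → t=63, phase=(13,8,14,13) → FL=S FR=S RL=S RR=S
cmd 4: advance +18 → t=81, phase=(7,2,8,7) → FL=S FR=S RL=S RR=S
cmd 5: advance +19 → t=100, phase=(2,21,3,2) → FL=S FR=W RL=S RR=S
cmd 6: advance +8 → t=108, phase=(10,5,11,10) → FL=S FR=S RL=S RR=S


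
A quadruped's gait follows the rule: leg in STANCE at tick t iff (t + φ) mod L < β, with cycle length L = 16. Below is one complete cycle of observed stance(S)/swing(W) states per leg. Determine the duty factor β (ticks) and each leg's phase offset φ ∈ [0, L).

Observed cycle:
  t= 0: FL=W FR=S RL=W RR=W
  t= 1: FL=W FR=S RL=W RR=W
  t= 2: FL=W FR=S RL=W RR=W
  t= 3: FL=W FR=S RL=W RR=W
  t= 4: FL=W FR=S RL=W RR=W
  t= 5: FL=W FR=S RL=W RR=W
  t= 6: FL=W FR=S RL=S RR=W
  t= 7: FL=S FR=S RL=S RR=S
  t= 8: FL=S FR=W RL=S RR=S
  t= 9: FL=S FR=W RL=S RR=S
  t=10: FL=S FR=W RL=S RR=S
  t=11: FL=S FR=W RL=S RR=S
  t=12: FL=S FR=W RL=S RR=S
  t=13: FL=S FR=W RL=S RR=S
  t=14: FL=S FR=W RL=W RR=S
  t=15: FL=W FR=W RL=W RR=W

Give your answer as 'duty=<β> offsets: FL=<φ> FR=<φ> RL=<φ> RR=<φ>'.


duty=8 offsets: FL=9 FR=0 RL=10 RR=9

duty β = stance ticks per leg = 8
FL: stance ticks = 8; W→S at t=7 → φ=9
FR: stance ticks = 8; W→S at t=0 → φ=0
RL: stance ticks = 8; W→S at t=6 → φ=10
RR: stance ticks = 8; W→S at t=7 → φ=9


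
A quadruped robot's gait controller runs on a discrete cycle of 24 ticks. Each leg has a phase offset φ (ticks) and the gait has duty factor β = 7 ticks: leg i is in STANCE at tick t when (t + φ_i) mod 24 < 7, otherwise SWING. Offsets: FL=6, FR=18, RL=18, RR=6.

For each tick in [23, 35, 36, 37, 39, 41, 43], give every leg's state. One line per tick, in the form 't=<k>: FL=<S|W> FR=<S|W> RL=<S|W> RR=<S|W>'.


t=23: phase=(5,17,17,5) vs β=7 → FL=S FR=W RL=W RR=S
t=35: phase=(17,5,5,17) vs β=7 → FL=W FR=S RL=S RR=W
t=36: phase=(18,6,6,18) vs β=7 → FL=W FR=S RL=S RR=W
t=37: phase=(19,7,7,19) vs β=7 → FL=W FR=W RL=W RR=W
t=39: phase=(21,9,9,21) vs β=7 → FL=W FR=W RL=W RR=W
t=41: phase=(23,11,11,23) vs β=7 → FL=W FR=W RL=W RR=W
t=43: phase=(1,13,13,1) vs β=7 → FL=S FR=W RL=W RR=S

t=23: FL=S FR=W RL=W RR=S
t=35: FL=W FR=S RL=S RR=W
t=36: FL=W FR=S RL=S RR=W
t=37: FL=W FR=W RL=W RR=W
t=39: FL=W FR=W RL=W RR=W
t=41: FL=W FR=W RL=W RR=W
t=43: FL=S FR=W RL=W RR=S


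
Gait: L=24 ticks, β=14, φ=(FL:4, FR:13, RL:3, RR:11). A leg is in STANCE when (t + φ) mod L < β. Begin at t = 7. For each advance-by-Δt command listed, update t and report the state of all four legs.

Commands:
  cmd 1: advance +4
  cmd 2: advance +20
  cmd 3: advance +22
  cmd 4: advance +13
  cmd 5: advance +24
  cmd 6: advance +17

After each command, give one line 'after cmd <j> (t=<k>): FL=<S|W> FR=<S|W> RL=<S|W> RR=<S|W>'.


start t=7: FL=S FR=W RL=S RR=W
cmd 1: advance +4 → t=11, phase=(15,0,14,22) → FL=W FR=S RL=W RR=W
cmd 2: advance +20 → t=31, phase=(11,20,10,18) → FL=S FR=W RL=S RR=W
cmd 3: advance +22 → t=53, phase=(9,18,8,16) → FL=S FR=W RL=S RR=W
cmd 4: advance +13 → t=66, phase=(22,7,21,5) → FL=W FR=S RL=W RR=S
cmd 5: advance +24 → t=90, phase=(22,7,21,5) → FL=W FR=S RL=W RR=S
cmd 6: advance +17 → t=107, phase=(15,0,14,22) → FL=W FR=S RL=W RR=W

after cmd 1 (t=11): FL=W FR=S RL=W RR=W
after cmd 2 (t=31): FL=S FR=W RL=S RR=W
after cmd 3 (t=53): FL=S FR=W RL=S RR=W
after cmd 4 (t=66): FL=W FR=S RL=W RR=S
after cmd 5 (t=90): FL=W FR=S RL=W RR=S
after cmd 6 (t=107): FL=W FR=S RL=W RR=W


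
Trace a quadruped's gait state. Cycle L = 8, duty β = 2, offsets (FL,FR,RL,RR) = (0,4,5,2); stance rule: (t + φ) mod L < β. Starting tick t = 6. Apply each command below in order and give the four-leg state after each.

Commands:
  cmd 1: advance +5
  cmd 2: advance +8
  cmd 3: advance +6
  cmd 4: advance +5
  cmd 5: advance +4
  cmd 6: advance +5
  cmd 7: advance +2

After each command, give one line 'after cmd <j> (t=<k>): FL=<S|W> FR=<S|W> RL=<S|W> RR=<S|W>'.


start t=6: FL=W FR=W RL=W RR=S
cmd 1: advance +5 → t=11, phase=(3,7,0,5) → FL=W FR=W RL=S RR=W
cmd 2: advance +8 → t=19, phase=(3,7,0,5) → FL=W FR=W RL=S RR=W
cmd 3: advance +6 → t=25, phase=(1,5,6,3) → FL=S FR=W RL=W RR=W
cmd 4: advance +5 → t=30, phase=(6,2,3,0) → FL=W FR=W RL=W RR=S
cmd 5: advance +4 → t=34, phase=(2,6,7,4) → FL=W FR=W RL=W RR=W
cmd 6: advance +5 → t=39, phase=(7,3,4,1) → FL=W FR=W RL=W RR=S
cmd 7: advance +2 → t=41, phase=(1,5,6,3) → FL=S FR=W RL=W RR=W

after cmd 1 (t=11): FL=W FR=W RL=S RR=W
after cmd 2 (t=19): FL=W FR=W RL=S RR=W
after cmd 3 (t=25): FL=S FR=W RL=W RR=W
after cmd 4 (t=30): FL=W FR=W RL=W RR=S
after cmd 5 (t=34): FL=W FR=W RL=W RR=W
after cmd 6 (t=39): FL=W FR=W RL=W RR=S
after cmd 7 (t=41): FL=S FR=W RL=W RR=W


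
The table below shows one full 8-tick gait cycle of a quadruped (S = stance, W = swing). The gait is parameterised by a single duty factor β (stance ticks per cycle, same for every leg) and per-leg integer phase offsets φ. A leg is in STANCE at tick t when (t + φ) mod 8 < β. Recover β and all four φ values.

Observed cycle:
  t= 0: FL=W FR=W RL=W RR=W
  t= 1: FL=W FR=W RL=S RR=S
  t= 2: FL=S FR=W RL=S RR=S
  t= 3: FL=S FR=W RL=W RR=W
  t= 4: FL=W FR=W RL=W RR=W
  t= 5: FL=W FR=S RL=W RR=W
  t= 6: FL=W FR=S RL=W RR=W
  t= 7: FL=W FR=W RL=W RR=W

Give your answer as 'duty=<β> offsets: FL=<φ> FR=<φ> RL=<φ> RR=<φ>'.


duty=2 offsets: FL=6 FR=3 RL=7 RR=7

duty β = stance ticks per leg = 2
FL: stance ticks = 2; W→S at t=2 → φ=6
FR: stance ticks = 2; W→S at t=5 → φ=3
RL: stance ticks = 2; W→S at t=1 → φ=7
RR: stance ticks = 2; W→S at t=1 → φ=7


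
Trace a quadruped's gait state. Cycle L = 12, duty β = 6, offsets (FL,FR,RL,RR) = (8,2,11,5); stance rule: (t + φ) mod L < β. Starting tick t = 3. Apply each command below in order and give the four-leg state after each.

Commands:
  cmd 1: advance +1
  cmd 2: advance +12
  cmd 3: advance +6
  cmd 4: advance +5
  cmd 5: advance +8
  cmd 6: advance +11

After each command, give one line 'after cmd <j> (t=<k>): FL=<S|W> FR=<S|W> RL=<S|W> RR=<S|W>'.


start t=3: FL=W FR=S RL=S RR=W
cmd 1: advance +1 → t=4, phase=(0,6,3,9) → FL=S FR=W RL=S RR=W
cmd 2: advance +12 → t=16, phase=(0,6,3,9) → FL=S FR=W RL=S RR=W
cmd 3: advance +6 → t=22, phase=(6,0,9,3) → FL=W FR=S RL=W RR=S
cmd 4: advance +5 → t=27, phase=(11,5,2,8) → FL=W FR=S RL=S RR=W
cmd 5: advance +8 → t=35, phase=(7,1,10,4) → FL=W FR=S RL=W RR=S
cmd 6: advance +11 → t=46, phase=(6,0,9,3) → FL=W FR=S RL=W RR=S

after cmd 1 (t=4): FL=S FR=W RL=S RR=W
after cmd 2 (t=16): FL=S FR=W RL=S RR=W
after cmd 3 (t=22): FL=W FR=S RL=W RR=S
after cmd 4 (t=27): FL=W FR=S RL=S RR=W
after cmd 5 (t=35): FL=W FR=S RL=W RR=S
after cmd 6 (t=46): FL=W FR=S RL=W RR=S


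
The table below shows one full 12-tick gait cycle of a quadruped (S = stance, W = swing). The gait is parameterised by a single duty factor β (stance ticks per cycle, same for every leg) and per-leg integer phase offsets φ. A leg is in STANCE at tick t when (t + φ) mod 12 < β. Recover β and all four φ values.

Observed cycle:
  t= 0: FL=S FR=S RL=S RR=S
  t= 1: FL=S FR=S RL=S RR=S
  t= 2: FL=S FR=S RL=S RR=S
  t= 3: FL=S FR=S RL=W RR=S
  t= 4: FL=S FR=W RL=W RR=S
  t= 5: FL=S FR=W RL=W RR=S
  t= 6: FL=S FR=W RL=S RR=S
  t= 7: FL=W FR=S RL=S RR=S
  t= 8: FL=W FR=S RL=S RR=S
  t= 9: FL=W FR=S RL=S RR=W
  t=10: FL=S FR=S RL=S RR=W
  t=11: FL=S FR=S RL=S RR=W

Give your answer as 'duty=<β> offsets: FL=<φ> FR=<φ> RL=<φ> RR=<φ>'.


duty β = stance ticks per leg = 9
FL: stance ticks = 9; W→S at t=10 → φ=2
FR: stance ticks = 9; W→S at t=7 → φ=5
RL: stance ticks = 9; W→S at t=6 → φ=6
RR: stance ticks = 9; W→S at t=0 → φ=0

duty=9 offsets: FL=2 FR=5 RL=6 RR=0


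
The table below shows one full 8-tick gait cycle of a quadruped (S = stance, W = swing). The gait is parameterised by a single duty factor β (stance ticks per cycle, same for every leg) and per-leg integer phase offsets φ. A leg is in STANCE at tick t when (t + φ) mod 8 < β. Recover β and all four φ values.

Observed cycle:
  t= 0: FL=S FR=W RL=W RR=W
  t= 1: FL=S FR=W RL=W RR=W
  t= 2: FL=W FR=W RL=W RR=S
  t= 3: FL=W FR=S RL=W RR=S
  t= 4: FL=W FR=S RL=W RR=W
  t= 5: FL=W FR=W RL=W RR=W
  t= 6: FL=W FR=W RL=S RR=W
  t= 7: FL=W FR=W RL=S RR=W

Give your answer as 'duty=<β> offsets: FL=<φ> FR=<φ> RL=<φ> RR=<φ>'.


duty=2 offsets: FL=0 FR=5 RL=2 RR=6

duty β = stance ticks per leg = 2
FL: stance ticks = 2; W→S at t=0 → φ=0
FR: stance ticks = 2; W→S at t=3 → φ=5
RL: stance ticks = 2; W→S at t=6 → φ=2
RR: stance ticks = 2; W→S at t=2 → φ=6
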